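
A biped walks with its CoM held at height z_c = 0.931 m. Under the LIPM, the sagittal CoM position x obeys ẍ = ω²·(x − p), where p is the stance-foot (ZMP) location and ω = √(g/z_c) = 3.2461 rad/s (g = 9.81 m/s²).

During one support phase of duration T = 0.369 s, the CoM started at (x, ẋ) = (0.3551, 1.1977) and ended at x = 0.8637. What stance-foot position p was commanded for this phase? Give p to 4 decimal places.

ωT = 3.2461·0.369 = 1.197811; cosh(ωT) = 1.807356, sinh(ωT) = 1.505501
x(T) = p + (x₀−p)·cosh(ωT) + (ẋ₀/ω)·sinh(ωT) ⇒ p·(1 − cosh) = x(T) − x₀·cosh − (ẋ₀/ω)·sinh
numerator   = 0.8637 − (0.3551)·1.807356 − (1.1977/3.2461)·1.505501 = -0.333570
denominator = 1 − 1.807356 = -0.807356
p = -0.333570 / -0.807356 = 0.4132

p = 0.4132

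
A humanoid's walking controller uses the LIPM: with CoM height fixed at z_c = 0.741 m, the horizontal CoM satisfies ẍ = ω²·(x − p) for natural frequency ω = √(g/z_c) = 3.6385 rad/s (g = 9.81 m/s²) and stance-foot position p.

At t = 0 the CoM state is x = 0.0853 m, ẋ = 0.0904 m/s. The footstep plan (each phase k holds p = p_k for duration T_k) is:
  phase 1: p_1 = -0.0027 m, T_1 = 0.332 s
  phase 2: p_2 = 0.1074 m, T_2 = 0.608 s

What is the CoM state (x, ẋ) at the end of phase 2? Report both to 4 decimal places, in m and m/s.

x = 1.3246, ẋ = 4.4652

phase 1: p=-0.0027, T=0.332, ωT=1.207982, cosh=1.822762, sinh=1.523962; start (x,ẋ)=(0.085300, 0.090400) → end (x,ẋ)=(0.195567, 0.652732)
phase 2: p=0.1074, T=0.608, ωT=2.212208, cosh=4.622662, sinh=4.513204; start (x,ẋ)=(0.195567, 0.652732) → end (x,ẋ)=(1.324614, 4.465168)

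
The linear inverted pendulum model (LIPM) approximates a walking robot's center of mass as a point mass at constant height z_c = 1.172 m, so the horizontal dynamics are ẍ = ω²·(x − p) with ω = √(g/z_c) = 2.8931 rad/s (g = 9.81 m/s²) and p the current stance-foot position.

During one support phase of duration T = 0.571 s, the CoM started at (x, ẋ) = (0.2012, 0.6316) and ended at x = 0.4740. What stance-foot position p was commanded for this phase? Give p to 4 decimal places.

ωT = 2.8931·0.571 = 1.651960; cosh(ωT) = 2.704435, sinh(ωT) = 2.512761
x(T) = p + (x₀−p)·cosh(ωT) + (ẋ₀/ω)·sinh(ωT) ⇒ p·(1 − cosh) = x(T) − x₀·cosh − (ẋ₀/ω)·sinh
numerator   = 0.4740 − (0.2012)·2.704435 − (0.6316/2.8931)·2.512761 = -0.618700
denominator = 1 − 2.704435 = -1.704435
p = -0.618700 / -1.704435 = 0.3630

p = 0.3630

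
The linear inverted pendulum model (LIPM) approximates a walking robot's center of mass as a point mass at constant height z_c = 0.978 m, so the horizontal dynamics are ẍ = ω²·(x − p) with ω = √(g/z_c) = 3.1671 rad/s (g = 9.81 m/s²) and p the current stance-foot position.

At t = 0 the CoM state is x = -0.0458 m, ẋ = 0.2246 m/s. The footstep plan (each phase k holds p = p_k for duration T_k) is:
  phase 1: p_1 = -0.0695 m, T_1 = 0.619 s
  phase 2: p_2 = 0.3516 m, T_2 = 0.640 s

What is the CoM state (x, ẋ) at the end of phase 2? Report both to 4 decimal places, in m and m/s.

phase 1: p=-0.0695, T=0.619, ωT=1.960435, cosh=3.621606, sinh=3.480809; start (x,ẋ)=(-0.045800, 0.224600) → end (x,ẋ)=(0.263179, 1.074683)
phase 2: p=0.3516, T=0.640, ωT=2.026944, cosh=3.861295, sinh=3.729558; start (x,ẋ)=(0.263179, 1.074683) → end (x,ẋ)=(1.275722, 3.105254)

x = 1.2757, ẋ = 3.1053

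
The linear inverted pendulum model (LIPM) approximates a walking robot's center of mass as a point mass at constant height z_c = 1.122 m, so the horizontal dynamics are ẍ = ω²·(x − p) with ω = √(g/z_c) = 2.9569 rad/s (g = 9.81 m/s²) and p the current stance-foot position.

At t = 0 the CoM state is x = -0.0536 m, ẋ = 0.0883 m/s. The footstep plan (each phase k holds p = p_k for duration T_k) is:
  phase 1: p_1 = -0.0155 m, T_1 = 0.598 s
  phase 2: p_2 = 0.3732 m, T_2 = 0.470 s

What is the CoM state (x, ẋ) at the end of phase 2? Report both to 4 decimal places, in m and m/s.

x = -0.5536, ẋ = -2.4457

phase 1: p=-0.0155, T=0.598, ωT=1.768226, cosh=3.015542, sinh=2.844907; start (x,ẋ)=(-0.053600, 0.088300) → end (x,ẋ)=(-0.045437, -0.054229)
phase 2: p=0.3732, T=0.470, ωT=1.389743, cosh=2.131479, sinh=1.882340; start (x,ẋ)=(-0.045437, -0.054229) → end (x,ẋ)=(-0.553637, -2.445672)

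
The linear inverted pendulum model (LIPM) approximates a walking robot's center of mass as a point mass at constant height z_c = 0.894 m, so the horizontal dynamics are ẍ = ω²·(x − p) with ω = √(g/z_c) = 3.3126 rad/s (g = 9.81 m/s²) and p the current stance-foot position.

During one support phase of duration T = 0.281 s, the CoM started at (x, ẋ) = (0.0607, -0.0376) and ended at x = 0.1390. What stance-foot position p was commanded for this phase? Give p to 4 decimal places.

ωT = 3.3126·0.281 = 0.930841; cosh(ωT) = 1.465431, sinh(ωT) = 1.071209
x(T) = p + (x₀−p)·cosh(ωT) + (ẋ₀/ω)·sinh(ωT) ⇒ p·(1 − cosh) = x(T) − x₀·cosh − (ẋ₀/ω)·sinh
numerator   = 0.1390 − (0.0607)·1.465431 − (-0.0376/3.3126)·1.071209 = 0.062207
denominator = 1 − 1.465431 = -0.465431
p = 0.062207 / -0.465431 = -0.1337

p = -0.1337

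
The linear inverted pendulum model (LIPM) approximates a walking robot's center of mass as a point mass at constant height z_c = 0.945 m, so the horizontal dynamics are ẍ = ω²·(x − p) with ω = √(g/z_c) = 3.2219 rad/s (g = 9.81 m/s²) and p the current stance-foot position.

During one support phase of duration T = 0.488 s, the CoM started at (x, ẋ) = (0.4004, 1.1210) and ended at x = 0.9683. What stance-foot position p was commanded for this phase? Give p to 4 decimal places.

p = 0.5552

ωT = 3.2219·0.488 = 1.572287; cosh(ωT) = 2.512612, sinh(ωT) = 2.305042
x(T) = p + (x₀−p)·cosh(ωT) + (ẋ₀/ω)·sinh(ωT) ⇒ p·(1 − cosh) = x(T) − x₀·cosh − (ẋ₀/ω)·sinh
numerator   = 0.9683 − (0.4004)·2.512612 − (1.1210/3.2219)·2.305042 = -0.839746
denominator = 1 − 2.512612 = -1.512612
p = -0.839746 / -1.512612 = 0.5552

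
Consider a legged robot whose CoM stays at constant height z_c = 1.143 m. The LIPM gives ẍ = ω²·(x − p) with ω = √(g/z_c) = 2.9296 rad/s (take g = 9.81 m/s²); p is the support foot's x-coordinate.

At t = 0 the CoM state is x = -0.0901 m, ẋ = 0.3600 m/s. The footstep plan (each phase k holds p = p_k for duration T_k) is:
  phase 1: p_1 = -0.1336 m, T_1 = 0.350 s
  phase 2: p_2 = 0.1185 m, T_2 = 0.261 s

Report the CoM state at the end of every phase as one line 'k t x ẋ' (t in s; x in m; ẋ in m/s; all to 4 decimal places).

phase 1: p=-0.1336, T=0.350, ωT=1.025360, cosh=1.573383, sinh=1.214716; start (x,ẋ)=(-0.090100, 0.360000) → end (x,ẋ)=(0.084111, 0.721218)
phase 2: p=0.1185, T=0.261, ωT=0.764626, cosh=1.306849, sinh=0.841341; start (x,ẋ)=(0.084111, 0.721218) → end (x,ẋ)=(0.280683, 0.857762)

1 0.3500 0.0841 0.7212
2 0.6110 0.2807 0.8578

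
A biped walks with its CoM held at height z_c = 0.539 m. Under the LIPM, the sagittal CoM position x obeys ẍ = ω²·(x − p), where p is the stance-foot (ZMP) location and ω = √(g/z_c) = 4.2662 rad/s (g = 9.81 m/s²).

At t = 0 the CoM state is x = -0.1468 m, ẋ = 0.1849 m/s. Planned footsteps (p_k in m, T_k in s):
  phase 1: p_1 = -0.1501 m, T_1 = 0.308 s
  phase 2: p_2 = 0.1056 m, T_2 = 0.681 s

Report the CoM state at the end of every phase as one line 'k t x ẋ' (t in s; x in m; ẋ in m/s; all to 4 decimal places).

phase 1: p=-0.1501, T=0.308, ωT=1.313990, cosh=1.994868, sinh=1.726122; start (x,ẋ)=(-0.146800, 0.184900) → end (x,ẋ)=(-0.068706, 0.393152)
phase 2: p=0.1056, T=0.681, ωT=2.905282, cosh=9.162566, sinh=9.107833; start (x,ẋ)=(-0.068706, 0.393152) → end (x,ẋ)=(-0.652154, -3.170509)

1 0.3080 -0.0687 0.3932
2 0.9890 -0.6522 -3.1705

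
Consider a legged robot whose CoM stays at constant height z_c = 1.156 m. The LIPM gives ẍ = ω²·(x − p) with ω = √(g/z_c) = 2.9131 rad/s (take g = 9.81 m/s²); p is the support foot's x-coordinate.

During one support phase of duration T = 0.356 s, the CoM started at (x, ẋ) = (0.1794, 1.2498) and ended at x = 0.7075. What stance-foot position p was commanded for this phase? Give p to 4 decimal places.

p = 0.1811

ωT = 2.9131·0.356 = 1.037064; cosh(ωT) = 1.587708, sinh(ωT) = 1.233214
x(T) = p + (x₀−p)·cosh(ωT) + (ẋ₀/ω)·sinh(ωT) ⇒ p·(1 − cosh) = x(T) − x₀·cosh − (ẋ₀/ω)·sinh
numerator   = 0.7075 − (0.1794)·1.587708 − (1.2498/2.9131)·1.233214 = -0.106417
denominator = 1 − 1.587708 = -0.587708
p = -0.106417 / -0.587708 = 0.1811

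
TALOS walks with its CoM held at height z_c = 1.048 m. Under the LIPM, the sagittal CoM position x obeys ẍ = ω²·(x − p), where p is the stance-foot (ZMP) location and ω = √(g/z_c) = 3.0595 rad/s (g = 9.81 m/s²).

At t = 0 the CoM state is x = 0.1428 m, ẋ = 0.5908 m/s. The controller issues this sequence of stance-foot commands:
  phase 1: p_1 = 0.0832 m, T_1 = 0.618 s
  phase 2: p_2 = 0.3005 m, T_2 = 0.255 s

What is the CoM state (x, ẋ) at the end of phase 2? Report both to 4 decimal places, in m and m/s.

phase 1: p=0.0832, T=0.618, ωT=1.890771, cosh=3.387715, sinh=3.236759; start (x,ẋ)=(0.142800, 0.590800) → end (x,ẋ)=(0.910137, 2.591673)
phase 2: p=0.3005, T=0.255, ωT=0.780172, cosh=1.320088, sinh=0.861761; start (x,ẋ)=(0.910137, 2.591673) → end (x,ẋ)=(1.835264, 5.028579)

x = 1.8353, ẋ = 5.0286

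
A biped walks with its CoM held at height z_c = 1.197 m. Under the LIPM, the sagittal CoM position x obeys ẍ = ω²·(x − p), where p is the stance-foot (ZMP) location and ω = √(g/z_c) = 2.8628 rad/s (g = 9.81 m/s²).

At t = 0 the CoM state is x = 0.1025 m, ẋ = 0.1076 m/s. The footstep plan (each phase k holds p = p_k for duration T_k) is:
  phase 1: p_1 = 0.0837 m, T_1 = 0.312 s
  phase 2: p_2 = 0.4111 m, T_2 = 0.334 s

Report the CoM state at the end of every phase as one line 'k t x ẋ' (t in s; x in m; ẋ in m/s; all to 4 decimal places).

1 0.3120 0.1487 0.2082
2 0.6460 0.1000 -0.5219

phase 1: p=0.0837, T=0.312, ωT=0.893194, cosh=1.426133, sinh=1.016786; start (x,ẋ)=(0.102500, 0.107600) → end (x,ẋ)=(0.148728, 0.208176)
phase 2: p=0.4111, T=0.334, ωT=0.956175, cosh=1.493043, sinh=1.108683; start (x,ẋ)=(0.148728, 0.208176) → end (x,ẋ)=(0.099988, -0.521937)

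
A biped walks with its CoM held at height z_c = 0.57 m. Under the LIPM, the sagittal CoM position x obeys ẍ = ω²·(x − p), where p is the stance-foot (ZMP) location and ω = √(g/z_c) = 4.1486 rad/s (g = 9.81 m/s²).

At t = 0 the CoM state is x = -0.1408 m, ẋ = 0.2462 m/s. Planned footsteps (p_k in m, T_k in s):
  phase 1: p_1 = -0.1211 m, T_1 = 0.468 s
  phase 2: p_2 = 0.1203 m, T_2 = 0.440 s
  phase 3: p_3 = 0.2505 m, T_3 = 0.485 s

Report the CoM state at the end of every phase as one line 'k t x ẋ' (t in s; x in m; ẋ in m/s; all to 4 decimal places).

1 0.4680 0.0114 0.5967
2 0.9080 0.2082 0.5338
3 1.3930 0.5622 1.3880

phase 1: p=-0.1211, T=0.468, ωT=1.941545, cosh=3.556496, sinh=3.413014; start (x,ẋ)=(-0.140800, 0.246200) → end (x,ẋ)=(0.011383, 0.596672)
phase 2: p=0.1203, T=0.440, ωT=1.825384, cosh=3.183167, sinh=3.022011; start (x,ẋ)=(0.011383, 0.596672) → end (x,ẋ)=(0.208241, 0.533808)
phase 3: p=0.2505, T=0.485, ωT=2.012071, cosh=3.806251, sinh=3.672539; start (x,ẋ)=(0.208241, 0.533808) → end (x,ẋ)=(0.562205, 1.387956)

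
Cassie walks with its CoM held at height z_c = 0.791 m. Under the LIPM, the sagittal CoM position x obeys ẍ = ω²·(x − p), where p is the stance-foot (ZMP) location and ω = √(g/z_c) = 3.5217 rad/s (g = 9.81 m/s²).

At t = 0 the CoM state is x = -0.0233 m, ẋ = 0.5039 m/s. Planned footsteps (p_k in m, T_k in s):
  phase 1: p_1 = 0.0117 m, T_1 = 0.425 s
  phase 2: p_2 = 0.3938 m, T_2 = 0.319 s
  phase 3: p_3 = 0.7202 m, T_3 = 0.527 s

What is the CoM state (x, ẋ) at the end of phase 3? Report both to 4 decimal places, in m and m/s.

phase 1: p=0.0117, T=0.425, ωT=1.496722, cosh=2.345444, sinh=2.121581; start (x,ẋ)=(-0.023300, 0.503900) → end (x,ẋ)=(0.233174, 0.920364)
phase 2: p=0.3938, T=0.319, ωT=1.123422, cosh=1.700263, sinh=1.375098; start (x,ẋ)=(0.233174, 0.920364) → end (x,ẋ)=(0.480063, 0.787002)
phase 3: p=0.7202, T=0.527, ωT=1.855936, cosh=3.276995, sinh=3.120688; start (x,ẋ)=(0.480063, 0.787002) → end (x,ẋ)=(0.630661, -0.060129)

x = 0.6307, ẋ = -0.0601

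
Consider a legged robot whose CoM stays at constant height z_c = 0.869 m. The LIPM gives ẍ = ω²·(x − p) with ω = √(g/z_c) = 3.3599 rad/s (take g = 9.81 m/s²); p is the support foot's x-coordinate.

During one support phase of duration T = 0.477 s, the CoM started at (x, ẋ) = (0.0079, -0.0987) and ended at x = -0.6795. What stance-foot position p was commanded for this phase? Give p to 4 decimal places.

ωT = 3.3599·0.477 = 1.602672; cosh(ωT) = 2.583822, sinh(ωT) = 2.382464
x(T) = p + (x₀−p)·cosh(ωT) + (ẋ₀/ω)·sinh(ωT) ⇒ p·(1 − cosh) = x(T) − x₀·cosh − (ẋ₀/ω)·sinh
numerator   = -0.6795 − (0.0079)·2.583822 − (-0.0987/3.3599)·2.382464 = -0.629925
denominator = 1 − 2.583822 = -1.583822
p = -0.629925 / -1.583822 = 0.3977

p = 0.3977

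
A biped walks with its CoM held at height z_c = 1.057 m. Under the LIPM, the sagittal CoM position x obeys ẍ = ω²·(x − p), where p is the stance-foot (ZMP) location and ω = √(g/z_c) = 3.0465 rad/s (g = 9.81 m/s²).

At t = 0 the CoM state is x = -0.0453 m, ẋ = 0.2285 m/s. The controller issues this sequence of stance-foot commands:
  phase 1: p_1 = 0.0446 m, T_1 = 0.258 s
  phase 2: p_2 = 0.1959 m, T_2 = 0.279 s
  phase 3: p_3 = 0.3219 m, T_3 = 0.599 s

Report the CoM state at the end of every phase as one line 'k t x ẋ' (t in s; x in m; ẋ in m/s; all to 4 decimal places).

1 0.2580 -0.0093 0.0647
2 0.5370 -0.0677 -0.5083
3 1.1360 -1.4216 -5.2022

phase 1: p=0.0446, T=0.258, ωT=0.785997, cosh=1.325130, sinh=0.869464; start (x,ẋ)=(-0.045300, 0.228500) → end (x,ẋ)=(-0.009316, 0.064663)
phase 2: p=0.1959, T=0.279, ωT=0.849974, cosh=1.383506, sinh=0.956079; start (x,ẋ)=(-0.009316, 0.064663) → end (x,ẋ)=(-0.067724, -0.508270)
phase 3: p=0.3219, T=0.599, ωT=1.824853, cosh=3.181564, sinh=3.020323; start (x,ẋ)=(-0.067724, -0.508270) → end (x,ẋ)=(-1.421616, -5.202184)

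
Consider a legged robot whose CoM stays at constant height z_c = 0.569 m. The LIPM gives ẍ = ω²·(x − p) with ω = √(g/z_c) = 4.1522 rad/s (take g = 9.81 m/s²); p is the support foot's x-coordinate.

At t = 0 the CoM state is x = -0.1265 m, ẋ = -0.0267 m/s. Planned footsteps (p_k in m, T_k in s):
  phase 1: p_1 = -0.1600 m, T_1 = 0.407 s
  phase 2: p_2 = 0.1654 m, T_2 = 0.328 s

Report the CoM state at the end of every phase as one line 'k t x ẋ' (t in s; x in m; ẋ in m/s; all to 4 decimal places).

1 0.4070 -0.0830 0.2893
2 0.7350 -0.2241 -1.2792

phase 1: p=-0.1600, T=0.407, ωT=1.689945, cosh=2.801857, sinh=2.617328; start (x,ẋ)=(-0.126500, -0.026700) → end (x,ẋ)=(-0.082968, 0.289257)
phase 2: p=0.1654, T=0.328, ωT=1.361922, cosh=2.079928, sinh=1.823760; start (x,ẋ)=(-0.082968, 0.289257) → end (x,ẋ)=(-0.224138, -1.279161)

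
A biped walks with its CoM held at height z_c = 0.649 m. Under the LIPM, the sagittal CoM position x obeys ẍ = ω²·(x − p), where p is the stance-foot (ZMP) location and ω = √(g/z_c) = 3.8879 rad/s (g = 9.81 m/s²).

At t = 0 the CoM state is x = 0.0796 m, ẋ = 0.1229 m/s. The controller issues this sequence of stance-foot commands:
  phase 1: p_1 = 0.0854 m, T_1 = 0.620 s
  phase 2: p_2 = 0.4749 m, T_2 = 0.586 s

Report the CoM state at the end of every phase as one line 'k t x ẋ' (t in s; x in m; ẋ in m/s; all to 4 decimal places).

1 0.6200 0.2275 0.5655
2 1.2060 -0.0429 -1.8566

phase 1: p=0.0854, T=0.620, ωT=2.410498, cosh=5.614639, sinh=5.524868; start (x,ẋ)=(0.079600, 0.122900) → end (x,ẋ)=(0.227481, 0.565454)
phase 2: p=0.4749, T=0.586, ωT=2.278309, cosh=4.931312, sinh=4.828854; start (x,ẋ)=(0.227481, 0.565454) → end (x,ẋ)=(-0.042893, -1.856636)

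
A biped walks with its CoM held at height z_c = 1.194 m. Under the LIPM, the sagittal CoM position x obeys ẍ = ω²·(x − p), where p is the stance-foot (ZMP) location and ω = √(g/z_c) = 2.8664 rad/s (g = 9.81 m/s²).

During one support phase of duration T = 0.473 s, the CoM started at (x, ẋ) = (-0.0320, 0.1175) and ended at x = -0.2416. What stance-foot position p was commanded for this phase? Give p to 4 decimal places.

p = 0.2336

ωT = 2.8664·0.473 = 1.355807; cosh(ωT) = 2.068815, sinh(ωT) = 1.811076
x(T) = p + (x₀−p)·cosh(ωT) + (ẋ₀/ω)·sinh(ωT) ⇒ p·(1 − cosh) = x(T) − x₀·cosh − (ẋ₀/ω)·sinh
numerator   = -0.2416 − (-0.0320)·2.068815 − (0.1175/2.8664)·1.811076 = -0.249638
denominator = 1 − 2.068815 = -1.068815
p = -0.249638 / -1.068815 = 0.2336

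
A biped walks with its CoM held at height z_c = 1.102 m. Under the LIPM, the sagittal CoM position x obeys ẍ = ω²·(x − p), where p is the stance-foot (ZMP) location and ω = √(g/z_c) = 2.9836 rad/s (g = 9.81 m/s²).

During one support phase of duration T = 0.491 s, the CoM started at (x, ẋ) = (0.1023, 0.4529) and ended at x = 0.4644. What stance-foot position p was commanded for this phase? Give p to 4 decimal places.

ωT = 2.9836·0.491 = 1.464948; cosh(ωT) = 2.279203, sinh(ωT) = 2.048113
x(T) = p + (x₀−p)·cosh(ωT) + (ẋ₀/ω)·sinh(ωT) ⇒ p·(1 − cosh) = x(T) − x₀·cosh − (ẋ₀/ω)·sinh
numerator   = 0.4644 − (0.1023)·2.279203 − (0.4529/2.9836)·2.048113 = -0.079659
denominator = 1 − 2.279203 = -1.279203
p = -0.079659 / -1.279203 = 0.0623

p = 0.0623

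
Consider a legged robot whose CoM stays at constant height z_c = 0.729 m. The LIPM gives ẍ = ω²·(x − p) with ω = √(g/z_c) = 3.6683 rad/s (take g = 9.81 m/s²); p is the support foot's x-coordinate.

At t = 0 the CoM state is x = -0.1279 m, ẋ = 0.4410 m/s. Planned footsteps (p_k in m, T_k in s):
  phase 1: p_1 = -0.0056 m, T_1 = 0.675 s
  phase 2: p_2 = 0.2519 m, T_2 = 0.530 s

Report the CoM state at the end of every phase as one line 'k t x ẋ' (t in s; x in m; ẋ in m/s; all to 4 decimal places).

1 0.6750 -0.0282 -0.0080
2 1.2050 -0.7542 -3.5447

phase 1: p=-0.0056, T=0.675, ωT=2.476103, cosh=5.989442, sinh=5.905372; start (x,ẋ)=(-0.127900, 0.441000) → end (x,ẋ)=(-0.028170, -0.008001)
phase 2: p=0.2519, T=0.530, ωT=1.944199, cosh=3.565567, sinh=3.422465; start (x,ẋ)=(-0.028170, -0.008001) → end (x,ẋ)=(-0.754173, -3.544702)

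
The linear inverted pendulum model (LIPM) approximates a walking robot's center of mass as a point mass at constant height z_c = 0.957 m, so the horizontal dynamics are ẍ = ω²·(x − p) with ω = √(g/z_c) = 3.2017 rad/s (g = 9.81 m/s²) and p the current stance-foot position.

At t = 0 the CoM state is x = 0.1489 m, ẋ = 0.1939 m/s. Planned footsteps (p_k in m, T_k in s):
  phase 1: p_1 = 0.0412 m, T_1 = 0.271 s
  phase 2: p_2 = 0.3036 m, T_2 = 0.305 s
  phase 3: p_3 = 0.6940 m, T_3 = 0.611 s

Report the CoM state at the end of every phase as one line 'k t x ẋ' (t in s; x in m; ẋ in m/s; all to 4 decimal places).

phase 1: p=0.0412, T=0.271, ωT=0.867661, cosh=1.400633, sinh=0.980700; start (x,ẋ)=(0.148900, 0.193900) → end (x,ẋ)=(0.251441, 0.609751)
phase 2: p=0.3036, T=0.305, ωT=0.976519, cosh=1.515908, sinh=1.139288; start (x,ẋ)=(0.251441, 0.609751) → end (x,ẋ)=(0.441505, 0.734068)
phase 3: p=0.6940, T=0.611, ωT=1.956239, cosh=3.607032, sinh=3.465643; start (x,ẋ)=(0.441505, 0.734068) → end (x,ẋ)=(0.577824, -0.153870)

1 0.2710 0.2514 0.6098
2 0.5760 0.4415 0.7341
3 1.1870 0.5778 -0.1539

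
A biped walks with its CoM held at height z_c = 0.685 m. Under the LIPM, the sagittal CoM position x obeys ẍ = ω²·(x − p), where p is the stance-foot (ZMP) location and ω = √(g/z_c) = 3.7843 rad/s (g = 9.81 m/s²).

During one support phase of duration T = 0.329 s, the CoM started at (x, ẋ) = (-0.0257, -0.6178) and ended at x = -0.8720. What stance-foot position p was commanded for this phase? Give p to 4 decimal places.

p = 0.6402

ωT = 3.7843·0.329 = 1.245035; cosh(ωT) = 1.880493, sinh(ωT) = 1.592562
x(T) = p + (x₀−p)·cosh(ωT) + (ẋ₀/ω)·sinh(ωT) ⇒ p·(1 − cosh) = x(T) − x₀·cosh − (ẋ₀/ω)·sinh
numerator   = -0.8720 − (-0.0257)·1.880493 − (-0.6178/3.7843)·1.592562 = -0.563680
denominator = 1 − 1.880493 = -0.880493
p = -0.563680 / -0.880493 = 0.6402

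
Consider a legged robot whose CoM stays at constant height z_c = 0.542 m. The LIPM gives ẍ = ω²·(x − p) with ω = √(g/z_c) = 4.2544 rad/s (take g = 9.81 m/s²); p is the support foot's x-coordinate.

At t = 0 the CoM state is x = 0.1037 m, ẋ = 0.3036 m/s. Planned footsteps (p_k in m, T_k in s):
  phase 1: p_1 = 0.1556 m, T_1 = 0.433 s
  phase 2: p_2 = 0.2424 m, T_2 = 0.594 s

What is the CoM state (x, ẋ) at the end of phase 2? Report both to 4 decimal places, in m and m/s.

x = 0.4635, ẋ = 0.9767

phase 1: p=0.1556, T=0.433, ωT=1.842155, cosh=3.234299, sinh=3.075824; start (x,ẋ)=(0.103700, 0.303600) → end (x,ẋ)=(0.207235, 0.302781)
phase 2: p=0.2424, T=0.594, ωT=2.527114, cosh=6.298607, sinh=6.218717; start (x,ẋ)=(0.207235, 0.302781) → end (x,ẋ)=(0.463489, 0.976741)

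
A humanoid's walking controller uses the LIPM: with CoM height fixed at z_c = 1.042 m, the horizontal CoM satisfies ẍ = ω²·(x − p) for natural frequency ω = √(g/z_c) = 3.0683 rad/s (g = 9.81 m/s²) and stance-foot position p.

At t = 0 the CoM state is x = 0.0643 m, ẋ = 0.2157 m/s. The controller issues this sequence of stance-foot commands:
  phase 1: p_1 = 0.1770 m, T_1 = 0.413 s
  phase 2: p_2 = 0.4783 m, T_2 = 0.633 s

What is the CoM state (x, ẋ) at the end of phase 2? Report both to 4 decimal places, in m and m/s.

phase 1: p=0.1770, T=0.413, ωT=1.267208, cosh=1.916271, sinh=1.634654; start (x,ẋ)=(0.064300, 0.215700) → end (x,ẋ)=(0.075952, -0.151919)
phase 2: p=0.4783, T=0.633, ωT=1.942234, cosh=3.558848, sinh=3.415465; start (x,ẋ)=(0.075952, -0.151919) → end (x,ẋ)=(-1.122705, -4.757137)

x = -1.1227, ẋ = -4.7571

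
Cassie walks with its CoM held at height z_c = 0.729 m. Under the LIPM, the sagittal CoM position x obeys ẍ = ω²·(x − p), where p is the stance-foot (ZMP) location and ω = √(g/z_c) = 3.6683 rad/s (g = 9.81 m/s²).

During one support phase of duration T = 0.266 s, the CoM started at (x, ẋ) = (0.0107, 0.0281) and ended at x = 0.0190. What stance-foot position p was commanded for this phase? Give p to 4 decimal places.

ωT = 3.6683·0.266 = 0.975768; cosh(ωT) = 1.515053, sinh(ωT) = 1.138150
x(T) = p + (x₀−p)·cosh(ωT) + (ẋ₀/ω)·sinh(ωT) ⇒ p·(1 − cosh) = x(T) − x₀·cosh − (ẋ₀/ω)·sinh
numerator   = 0.0190 − (0.0107)·1.515053 − (0.0281/3.6683)·1.138150 = -0.005930
denominator = 1 − 1.515053 = -0.515053
p = -0.005930 / -0.515053 = 0.0115

p = 0.0115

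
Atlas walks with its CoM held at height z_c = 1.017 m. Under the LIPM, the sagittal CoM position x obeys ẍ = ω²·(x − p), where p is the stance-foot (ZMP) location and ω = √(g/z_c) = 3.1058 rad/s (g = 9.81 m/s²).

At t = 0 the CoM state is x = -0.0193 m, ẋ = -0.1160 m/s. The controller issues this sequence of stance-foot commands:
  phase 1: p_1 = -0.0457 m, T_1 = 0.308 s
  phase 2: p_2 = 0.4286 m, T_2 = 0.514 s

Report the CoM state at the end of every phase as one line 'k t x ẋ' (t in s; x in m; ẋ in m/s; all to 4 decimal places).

phase 1: p=-0.0457, T=0.308, ωT=0.956586, cosh=1.493499, sinh=1.109297; start (x,ẋ)=(-0.019300, -0.116000) → end (x,ẋ)=(-0.047703, -0.082291)
phase 2: p=0.4286, T=0.514, ωT=1.596381, cosh=2.568885, sinh=2.366256; start (x,ẋ)=(-0.047703, -0.082291) → end (x,ẋ)=(-0.857664, -3.711806)

1 0.3080 -0.0477 -0.0823
2 0.8220 -0.8577 -3.7118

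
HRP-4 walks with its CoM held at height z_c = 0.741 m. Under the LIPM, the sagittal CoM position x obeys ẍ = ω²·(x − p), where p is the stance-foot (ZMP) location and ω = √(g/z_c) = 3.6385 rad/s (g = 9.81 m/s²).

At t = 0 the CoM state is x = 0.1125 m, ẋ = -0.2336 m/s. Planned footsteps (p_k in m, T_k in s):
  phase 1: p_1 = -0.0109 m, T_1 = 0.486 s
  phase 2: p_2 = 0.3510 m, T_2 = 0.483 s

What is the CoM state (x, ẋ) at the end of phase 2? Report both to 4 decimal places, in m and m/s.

phase 1: p=-0.0109, T=0.486, ωT=1.768311, cosh=3.015783, sinh=2.845162; start (x,ẋ)=(0.112500, -0.233600) → end (x,ẋ)=(0.178582, 0.572965)
phase 2: p=0.3510, T=0.483, ωT=1.757395, cosh=2.984906, sinh=2.812413; start (x,ẋ)=(0.178582, 0.572965) → end (x,ẋ)=(0.279226, -0.054103)

x = 0.2792, ẋ = -0.0541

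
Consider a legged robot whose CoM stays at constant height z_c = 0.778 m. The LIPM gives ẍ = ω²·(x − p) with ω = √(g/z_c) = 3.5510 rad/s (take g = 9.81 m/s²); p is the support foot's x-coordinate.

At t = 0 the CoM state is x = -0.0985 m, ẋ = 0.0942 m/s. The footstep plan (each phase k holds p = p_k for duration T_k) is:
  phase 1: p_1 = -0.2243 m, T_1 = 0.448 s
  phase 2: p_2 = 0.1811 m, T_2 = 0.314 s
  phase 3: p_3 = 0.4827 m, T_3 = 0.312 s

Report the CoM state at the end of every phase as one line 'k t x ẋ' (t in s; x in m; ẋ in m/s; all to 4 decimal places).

1 0.4480 0.1596 1.2915
2 0.7620 0.6398 2.0772
3 1.0740 1.5355 4.2401

phase 1: p=-0.2243, T=0.448, ωT=1.590848, cosh=2.555831, sinh=2.352078; start (x,ẋ)=(-0.098500, 0.094200) → end (x,ẋ)=(0.159619, 1.291470)
phase 2: p=0.1811, T=0.314, ωT=1.115014, cosh=1.688761, sinh=1.360850; start (x,ẋ)=(0.159619, 1.291470) → end (x,ẋ)=(0.639754, 2.077178)
phase 3: p=0.4827, T=0.312, ωT=1.107912, cosh=1.679139, sinh=1.348891; start (x,ẋ)=(0.639754, 2.077178) → end (x,ẋ)=(1.535456, 4.240143)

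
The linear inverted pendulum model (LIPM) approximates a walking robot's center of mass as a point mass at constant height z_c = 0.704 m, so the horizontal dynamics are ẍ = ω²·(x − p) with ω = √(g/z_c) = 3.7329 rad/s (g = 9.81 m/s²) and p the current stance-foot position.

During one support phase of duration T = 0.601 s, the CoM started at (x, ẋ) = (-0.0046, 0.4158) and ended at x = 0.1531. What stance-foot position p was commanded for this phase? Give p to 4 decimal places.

ωT = 3.7329·0.601 = 2.243473; cosh(ωT) = 4.766050, sinh(ωT) = 4.659960
x(T) = p + (x₀−p)·cosh(ωT) + (ẋ₀/ω)·sinh(ωT) ⇒ p·(1 − cosh) = x(T) − x₀·cosh − (ẋ₀/ω)·sinh
numerator   = 0.1531 − (-0.0046)·4.766050 − (0.4158/3.7329)·4.659960 = -0.344040
denominator = 1 − 4.766050 = -3.766050
p = -0.344040 / -3.766050 = 0.0914

p = 0.0914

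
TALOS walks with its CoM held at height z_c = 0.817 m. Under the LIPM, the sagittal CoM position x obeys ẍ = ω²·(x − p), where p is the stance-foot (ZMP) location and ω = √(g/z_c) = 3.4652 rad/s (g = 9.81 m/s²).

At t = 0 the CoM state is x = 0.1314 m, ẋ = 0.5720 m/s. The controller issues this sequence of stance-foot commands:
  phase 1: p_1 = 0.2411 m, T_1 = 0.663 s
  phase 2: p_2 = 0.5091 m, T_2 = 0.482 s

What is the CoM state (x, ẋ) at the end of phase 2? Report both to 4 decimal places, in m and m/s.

phase 1: p=0.2411, T=0.663, ωT=2.297428, cosh=5.024537, sinh=4.924020; start (x,ẋ)=(0.131400, 0.572000) → end (x,ẋ)=(0.502715, 1.002256)
phase 2: p=0.5091, T=0.482, ωT=1.670226, cosh=2.750788, sinh=2.562583; start (x,ẋ)=(0.502715, 1.002256) → end (x,ẋ)=(1.232725, 2.700298)

x = 1.2327, ẋ = 2.7003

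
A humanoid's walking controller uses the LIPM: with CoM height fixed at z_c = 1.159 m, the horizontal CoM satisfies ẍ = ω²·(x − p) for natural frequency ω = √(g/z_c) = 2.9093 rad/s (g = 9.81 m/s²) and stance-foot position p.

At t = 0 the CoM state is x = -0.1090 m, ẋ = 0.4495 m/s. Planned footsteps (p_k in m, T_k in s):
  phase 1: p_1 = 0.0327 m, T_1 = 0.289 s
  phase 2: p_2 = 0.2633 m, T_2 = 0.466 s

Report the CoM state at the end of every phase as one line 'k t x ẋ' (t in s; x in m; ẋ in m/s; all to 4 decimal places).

phase 1: p=0.0327, T=0.289, ωT=0.840788, cosh=1.374781, sinh=0.943411; start (x,ẋ)=(-0.109000, 0.449500) → end (x,ẋ)=(-0.016345, 0.229045)
phase 2: p=0.2633, T=0.466, ωT=1.355734, cosh=2.068682, sinh=1.810924; start (x,ẋ)=(-0.016345, 0.229045) → end (x,ẋ)=(-0.172626, -0.999496)

1 0.2890 -0.0163 0.2290
2 0.7550 -0.1726 -0.9995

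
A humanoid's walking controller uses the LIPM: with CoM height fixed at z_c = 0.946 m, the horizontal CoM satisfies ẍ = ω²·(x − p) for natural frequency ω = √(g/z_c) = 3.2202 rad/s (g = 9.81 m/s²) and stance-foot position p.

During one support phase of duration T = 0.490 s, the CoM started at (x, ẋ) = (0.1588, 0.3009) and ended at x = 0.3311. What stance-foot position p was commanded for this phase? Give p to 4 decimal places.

ωT = 3.2202·0.490 = 1.577898; cosh(ωT) = 2.525585, sinh(ωT) = 2.319176
x(T) = p + (x₀−p)·cosh(ωT) + (ẋ₀/ω)·sinh(ωT) ⇒ p·(1 − cosh) = x(T) − x₀·cosh − (ẋ₀/ω)·sinh
numerator   = 0.3311 − (0.1588)·2.525585 − (0.3009/3.2202)·2.319176 = -0.286670
denominator = 1 − 2.525585 = -1.525585
p = -0.286670 / -1.525585 = 0.1879

p = 0.1879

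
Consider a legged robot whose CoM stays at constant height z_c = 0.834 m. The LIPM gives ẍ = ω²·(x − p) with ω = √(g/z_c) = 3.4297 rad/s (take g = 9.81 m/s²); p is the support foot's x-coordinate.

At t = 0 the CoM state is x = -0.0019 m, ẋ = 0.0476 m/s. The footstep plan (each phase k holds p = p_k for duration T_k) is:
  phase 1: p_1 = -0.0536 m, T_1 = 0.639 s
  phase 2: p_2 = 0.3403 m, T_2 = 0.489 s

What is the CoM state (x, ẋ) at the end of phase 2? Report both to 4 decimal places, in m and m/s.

phase 1: p=-0.0536, T=0.639, ωT=2.191578, cosh=4.530533, sinh=4.418793; start (x,ẋ)=(-0.001900, 0.047600) → end (x,ẋ)=(0.241956, 0.999174)
phase 2: p=0.3403, T=0.489, ωT=1.677123, cosh=2.768527, sinh=2.581616; start (x,ẋ)=(0.241956, 0.999174) → end (x,ẋ)=(0.820134, 1.895485)

x = 0.8201, ẋ = 1.8955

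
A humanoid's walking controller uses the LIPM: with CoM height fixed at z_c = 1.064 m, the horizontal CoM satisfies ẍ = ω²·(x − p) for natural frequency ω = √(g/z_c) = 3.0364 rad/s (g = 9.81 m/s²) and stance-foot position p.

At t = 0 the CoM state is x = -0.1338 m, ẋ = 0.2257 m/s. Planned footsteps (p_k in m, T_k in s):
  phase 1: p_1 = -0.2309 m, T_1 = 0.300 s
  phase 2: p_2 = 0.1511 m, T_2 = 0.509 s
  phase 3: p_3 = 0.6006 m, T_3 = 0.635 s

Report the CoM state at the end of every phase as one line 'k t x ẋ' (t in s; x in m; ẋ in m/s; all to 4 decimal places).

phase 1: p=-0.2309, T=0.300, ωT=0.910920, cosh=1.444382, sinh=1.042228; start (x,ẋ)=(-0.133800, 0.225700) → end (x,ẋ)=(-0.013180, 0.633282)
phase 2: p=0.1511, T=0.509, ωT=1.545528, cosh=2.451823, sinh=2.238623; start (x,ẋ)=(-0.013180, 0.633282) → end (x,ẋ)=(0.215209, 0.436023)
phase 3: p=0.6006, T=0.635, ωT=1.928114, cosh=3.510976, sinh=3.365553; start (x,ẋ)=(0.215209, 0.436023) → end (x,ẋ)=(-0.269212, -2.407515)

1 0.3000 -0.0132 0.6333
2 0.8090 0.2152 0.4360
3 1.4440 -0.2692 -2.4075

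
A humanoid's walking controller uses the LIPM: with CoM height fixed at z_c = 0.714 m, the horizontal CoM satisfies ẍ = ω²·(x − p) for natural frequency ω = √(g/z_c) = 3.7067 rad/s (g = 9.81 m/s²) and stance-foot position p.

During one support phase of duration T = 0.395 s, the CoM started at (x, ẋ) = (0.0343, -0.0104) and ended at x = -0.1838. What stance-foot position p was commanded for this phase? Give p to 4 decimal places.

p = 0.2005

ωT = 3.7067·0.395 = 1.464147; cosh(ωT) = 2.277563, sinh(ωT) = 2.046288
x(T) = p + (x₀−p)·cosh(ωT) + (ẋ₀/ω)·sinh(ωT) ⇒ p·(1 − cosh) = x(T) − x₀·cosh − (ẋ₀/ω)·sinh
numerator   = -0.1838 − (0.0343)·2.277563 − (-0.0104/3.7067)·2.046288 = -0.256179
denominator = 1 − 2.277563 = -1.277563
p = -0.256179 / -1.277563 = 0.2005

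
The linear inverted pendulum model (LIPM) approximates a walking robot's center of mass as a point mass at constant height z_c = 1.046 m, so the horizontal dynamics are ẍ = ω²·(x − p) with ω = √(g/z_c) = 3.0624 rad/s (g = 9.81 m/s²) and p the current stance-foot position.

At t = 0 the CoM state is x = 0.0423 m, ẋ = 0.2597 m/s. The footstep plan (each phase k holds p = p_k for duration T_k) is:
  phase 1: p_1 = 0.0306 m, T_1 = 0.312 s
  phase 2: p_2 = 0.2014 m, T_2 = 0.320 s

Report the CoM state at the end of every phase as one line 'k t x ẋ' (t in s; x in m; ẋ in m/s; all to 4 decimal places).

1 0.3120 0.1420 0.4272
2 0.6320 0.2708 0.4411

phase 1: p=0.0306, T=0.312, ωT=0.955469, cosh=1.492260, sinh=1.107629; start (x,ẋ)=(0.042300, 0.259700) → end (x,ẋ)=(0.141989, 0.427226)
phase 2: p=0.2014, T=0.320, ωT=0.979968, cosh=1.519847, sinh=1.144524; start (x,ẋ)=(0.141989, 0.427226) → end (x,ẋ)=(0.270774, 0.441085)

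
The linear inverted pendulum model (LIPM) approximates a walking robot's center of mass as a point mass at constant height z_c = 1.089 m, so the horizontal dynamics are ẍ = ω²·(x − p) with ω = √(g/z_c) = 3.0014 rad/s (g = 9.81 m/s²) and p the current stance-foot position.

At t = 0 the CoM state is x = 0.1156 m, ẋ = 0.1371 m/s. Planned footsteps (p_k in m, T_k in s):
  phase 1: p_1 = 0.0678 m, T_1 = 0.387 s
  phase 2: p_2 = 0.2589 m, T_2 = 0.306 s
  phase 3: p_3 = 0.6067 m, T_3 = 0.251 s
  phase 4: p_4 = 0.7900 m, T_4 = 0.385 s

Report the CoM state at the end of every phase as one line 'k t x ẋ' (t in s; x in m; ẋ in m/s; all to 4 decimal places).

1 0.3870 0.2175 0.4472
2 0.6930 0.3556 0.5184
3 0.9440 0.4237 0.0497
4 1.3290 0.1744 -1.4858

phase 1: p=0.0678, T=0.387, ωT=1.161542, cosh=1.753929, sinh=1.440926; start (x,ẋ)=(0.115600, 0.137100) → end (x,ẋ)=(0.217457, 0.447189)
phase 2: p=0.2589, T=0.306, ωT=0.918428, cosh=1.452248, sinh=1.053102; start (x,ẋ)=(0.217457, 0.447189) → end (x,ẋ)=(0.355620, 0.518438)
phase 3: p=0.6067, T=0.251, ωT=0.753351, cosh=1.297446, sinh=0.826660; start (x,ẋ)=(0.355620, 0.518438) → end (x,ẋ)=(0.423728, 0.049683)
phase 4: p=0.7900, T=0.385, ωT=1.155539, cosh=1.745311, sinh=1.430423; start (x,ẋ)=(0.423728, 0.049683) → end (x,ẋ)=(0.174420, -1.485792)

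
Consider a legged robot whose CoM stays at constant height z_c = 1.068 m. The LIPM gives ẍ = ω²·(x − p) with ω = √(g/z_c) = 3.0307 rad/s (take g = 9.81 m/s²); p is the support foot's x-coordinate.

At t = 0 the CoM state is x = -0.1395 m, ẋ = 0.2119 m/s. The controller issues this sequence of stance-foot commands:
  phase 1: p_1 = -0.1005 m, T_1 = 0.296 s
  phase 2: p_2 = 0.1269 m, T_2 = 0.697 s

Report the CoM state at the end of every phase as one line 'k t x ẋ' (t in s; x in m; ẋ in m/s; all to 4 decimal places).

1 0.2960 -0.0848 0.1822
2 0.9930 -0.5162 -1.8493

phase 1: p=-0.1005, T=0.296, ωT=0.897087, cosh=1.430102, sinh=1.022347; start (x,ẋ)=(-0.139500, 0.211900) → end (x,ẋ)=(-0.084794, 0.182200)
phase 2: p=0.1269, T=0.697, ωT=2.112398, cosh=4.194496, sinh=4.073548; start (x,ẋ)=(-0.084794, 0.182200) → end (x,ẋ)=(-0.516154, -1.849270)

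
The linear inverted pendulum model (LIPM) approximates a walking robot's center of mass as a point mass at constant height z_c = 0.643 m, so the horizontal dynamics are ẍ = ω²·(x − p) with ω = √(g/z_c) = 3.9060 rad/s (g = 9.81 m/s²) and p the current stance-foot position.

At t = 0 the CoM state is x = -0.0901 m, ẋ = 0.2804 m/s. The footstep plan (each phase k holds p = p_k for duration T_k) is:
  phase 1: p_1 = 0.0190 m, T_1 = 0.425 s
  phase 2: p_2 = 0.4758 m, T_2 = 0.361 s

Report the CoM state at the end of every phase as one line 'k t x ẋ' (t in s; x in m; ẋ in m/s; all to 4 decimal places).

1 0.4250 -0.0963 -0.3161
2 0.7860 -0.9217 -4.9902

phase 1: p=0.0190, T=0.425, ωT=1.660050, cosh=2.724852, sinh=2.534722; start (x,ẋ)=(-0.090100, 0.280400) → end (x,ẋ)=(-0.096321, -0.316110)
phase 2: p=0.4758, T=0.361, ωT=1.410066, cosh=2.170176, sinh=1.926049; start (x,ẋ)=(-0.096321, -0.316110) → end (x,ẋ)=(-0.921678, -4.990167)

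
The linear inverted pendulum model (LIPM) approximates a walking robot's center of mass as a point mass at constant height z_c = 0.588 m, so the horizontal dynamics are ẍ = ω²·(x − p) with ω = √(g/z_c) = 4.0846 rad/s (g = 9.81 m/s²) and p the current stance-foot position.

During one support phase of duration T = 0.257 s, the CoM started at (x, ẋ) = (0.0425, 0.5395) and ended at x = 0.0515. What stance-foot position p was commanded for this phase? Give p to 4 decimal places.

p = 0.3019

ωT = 4.0846·0.257 = 1.049742; cosh(ωT) = 1.603471, sinh(ωT) = 1.253443
x(T) = p + (x₀−p)·cosh(ωT) + (ẋ₀/ω)·sinh(ωT) ⇒ p·(1 − cosh) = x(T) − x₀·cosh − (ẋ₀/ω)·sinh
numerator   = 0.0515 − (0.0425)·1.603471 − (0.5395/4.0846)·1.253443 = -0.182204
denominator = 1 − 1.603471 = -0.603471
p = -0.182204 / -0.603471 = 0.3019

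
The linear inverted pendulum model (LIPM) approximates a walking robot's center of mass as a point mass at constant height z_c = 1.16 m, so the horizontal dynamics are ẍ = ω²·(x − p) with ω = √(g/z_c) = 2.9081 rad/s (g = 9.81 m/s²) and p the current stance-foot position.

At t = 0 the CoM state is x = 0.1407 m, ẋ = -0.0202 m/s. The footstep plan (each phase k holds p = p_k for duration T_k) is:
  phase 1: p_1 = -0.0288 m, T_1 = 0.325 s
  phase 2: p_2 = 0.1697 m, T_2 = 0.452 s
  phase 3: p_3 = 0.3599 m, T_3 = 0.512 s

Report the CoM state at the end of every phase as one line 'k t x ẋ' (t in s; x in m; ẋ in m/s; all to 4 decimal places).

phase 1: p=-0.0288, T=0.325, ωT=0.945133, cosh=1.480891, sinh=1.092263; start (x,ẋ)=(0.140700, -0.020200) → end (x,ẋ)=(0.214624, 0.508488)
phase 2: p=0.1697, T=0.452, ωT=1.314461, cosh=1.995682, sinh=1.727063; start (x,ẋ)=(0.214624, 0.508488) → end (x,ẋ)=(0.561335, 1.240409)
phase 3: p=0.3599, T=0.512, ωT=1.488947, cosh=2.329018, sinh=2.103408; start (x,ẋ)=(0.561335, 1.240409) → end (x,ẋ)=(1.726225, 4.121097)

1 0.3250 0.2146 0.5085
2 0.7770 0.5613 1.2404
3 1.2890 1.7262 4.1211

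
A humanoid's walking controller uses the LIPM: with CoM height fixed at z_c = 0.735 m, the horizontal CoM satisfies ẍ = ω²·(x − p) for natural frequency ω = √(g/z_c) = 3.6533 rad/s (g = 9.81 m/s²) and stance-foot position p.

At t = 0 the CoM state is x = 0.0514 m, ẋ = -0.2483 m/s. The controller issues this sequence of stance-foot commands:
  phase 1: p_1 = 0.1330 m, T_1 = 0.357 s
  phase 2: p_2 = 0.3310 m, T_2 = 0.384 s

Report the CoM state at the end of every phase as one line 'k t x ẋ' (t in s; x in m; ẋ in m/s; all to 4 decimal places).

phase 1: p=0.1330, T=0.357, ωT=1.304228, cosh=1.978113, sinh=1.706731; start (x,ẋ)=(0.051400, -0.248300) → end (x,ẋ)=(-0.144414, -0.999958)
phase 2: p=0.3310, T=0.384, ωT=1.402867, cosh=2.156367, sinh=1.910476; start (x,ẋ)=(-0.144414, -0.999958) → end (x,ẋ)=(-1.217090, -5.474446)

1 0.3570 -0.1444 -1.0000
2 0.7410 -1.2171 -5.4744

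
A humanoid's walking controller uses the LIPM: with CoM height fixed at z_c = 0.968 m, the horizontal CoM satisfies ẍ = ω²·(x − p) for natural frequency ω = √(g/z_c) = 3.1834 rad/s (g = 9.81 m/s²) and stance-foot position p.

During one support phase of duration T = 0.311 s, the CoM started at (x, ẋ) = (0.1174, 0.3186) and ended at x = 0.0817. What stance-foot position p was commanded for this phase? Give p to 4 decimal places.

p = 0.4030

ωT = 3.1834·0.311 = 0.990037; cosh(ωT) = 1.531449, sinh(ωT) = 1.159886
x(T) = p + (x₀−p)·cosh(ωT) + (ẋ₀/ω)·sinh(ωT) ⇒ p·(1 − cosh) = x(T) − x₀·cosh − (ẋ₀/ω)·sinh
numerator   = 0.0817 − (0.1174)·1.531449 − (0.3186/3.1834)·1.159886 = -0.214175
denominator = 1 − 1.531449 = -0.531449
p = -0.214175 / -0.531449 = 0.4030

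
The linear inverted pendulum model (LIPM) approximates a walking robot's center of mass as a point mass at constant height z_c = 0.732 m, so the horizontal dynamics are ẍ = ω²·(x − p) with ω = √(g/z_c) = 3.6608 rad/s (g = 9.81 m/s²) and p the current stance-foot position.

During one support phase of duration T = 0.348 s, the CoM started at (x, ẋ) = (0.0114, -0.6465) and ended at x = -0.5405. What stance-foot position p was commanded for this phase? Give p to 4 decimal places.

ωT = 3.6608·0.348 = 1.273958; cosh(ωT) = 1.927349, sinh(ωT) = 1.647627
x(T) = p + (x₀−p)·cosh(ωT) + (ẋ₀/ω)·sinh(ωT) ⇒ p·(1 − cosh) = x(T) − x₀·cosh − (ẋ₀/ω)·sinh
numerator   = -0.5405 − (0.0114)·1.927349 − (-0.6465/3.6608)·1.647627 = -0.271500
denominator = 1 − 1.927349 = -0.927349
p = -0.271500 / -0.927349 = 0.2928

p = 0.2928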